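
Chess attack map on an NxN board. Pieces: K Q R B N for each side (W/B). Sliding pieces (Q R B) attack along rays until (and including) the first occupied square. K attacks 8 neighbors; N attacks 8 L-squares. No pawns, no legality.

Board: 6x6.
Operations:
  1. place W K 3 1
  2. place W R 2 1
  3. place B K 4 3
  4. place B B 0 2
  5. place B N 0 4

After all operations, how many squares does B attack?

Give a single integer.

Op 1: place WK@(3,1)
Op 2: place WR@(2,1)
Op 3: place BK@(4,3)
Op 4: place BB@(0,2)
Op 5: place BN@(0,4)
Per-piece attacks for B:
  BB@(0,2): attacks (1,3) (2,4) (3,5) (1,1) (2,0)
  BN@(0,4): attacks (2,5) (1,2) (2,3)
  BK@(4,3): attacks (4,4) (4,2) (5,3) (3,3) (5,4) (5,2) (3,4) (3,2)
Union (16 distinct): (1,1) (1,2) (1,3) (2,0) (2,3) (2,4) (2,5) (3,2) (3,3) (3,4) (3,5) (4,2) (4,4) (5,2) (5,3) (5,4)

Answer: 16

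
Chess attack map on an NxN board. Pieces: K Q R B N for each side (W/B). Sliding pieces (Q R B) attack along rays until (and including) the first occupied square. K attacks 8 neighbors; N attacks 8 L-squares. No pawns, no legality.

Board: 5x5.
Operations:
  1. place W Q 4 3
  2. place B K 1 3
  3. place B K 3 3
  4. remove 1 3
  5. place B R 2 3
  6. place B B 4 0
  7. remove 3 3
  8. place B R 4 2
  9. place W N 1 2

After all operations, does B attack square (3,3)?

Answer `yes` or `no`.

Answer: yes

Derivation:
Op 1: place WQ@(4,3)
Op 2: place BK@(1,3)
Op 3: place BK@(3,3)
Op 4: remove (1,3)
Op 5: place BR@(2,3)
Op 6: place BB@(4,0)
Op 7: remove (3,3)
Op 8: place BR@(4,2)
Op 9: place WN@(1,2)
Per-piece attacks for B:
  BR@(2,3): attacks (2,4) (2,2) (2,1) (2,0) (3,3) (4,3) (1,3) (0,3) [ray(1,0) blocked at (4,3)]
  BB@(4,0): attacks (3,1) (2,2) (1,3) (0,4)
  BR@(4,2): attacks (4,3) (4,1) (4,0) (3,2) (2,2) (1,2) [ray(0,1) blocked at (4,3); ray(0,-1) blocked at (4,0); ray(-1,0) blocked at (1,2)]
B attacks (3,3): yes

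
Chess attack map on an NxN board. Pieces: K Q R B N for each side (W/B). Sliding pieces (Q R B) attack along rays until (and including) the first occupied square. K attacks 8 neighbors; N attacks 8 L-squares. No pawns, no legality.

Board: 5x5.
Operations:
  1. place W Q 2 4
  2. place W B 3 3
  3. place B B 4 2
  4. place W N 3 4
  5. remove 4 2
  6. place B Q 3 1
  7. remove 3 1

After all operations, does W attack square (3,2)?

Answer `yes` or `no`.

Answer: no

Derivation:
Op 1: place WQ@(2,4)
Op 2: place WB@(3,3)
Op 3: place BB@(4,2)
Op 4: place WN@(3,4)
Op 5: remove (4,2)
Op 6: place BQ@(3,1)
Op 7: remove (3,1)
Per-piece attacks for W:
  WQ@(2,4): attacks (2,3) (2,2) (2,1) (2,0) (3,4) (1,4) (0,4) (3,3) (1,3) (0,2) [ray(1,0) blocked at (3,4); ray(1,-1) blocked at (3,3)]
  WB@(3,3): attacks (4,4) (4,2) (2,4) (2,2) (1,1) (0,0) [ray(-1,1) blocked at (2,4)]
  WN@(3,4): attacks (4,2) (2,2) (1,3)
W attacks (3,2): no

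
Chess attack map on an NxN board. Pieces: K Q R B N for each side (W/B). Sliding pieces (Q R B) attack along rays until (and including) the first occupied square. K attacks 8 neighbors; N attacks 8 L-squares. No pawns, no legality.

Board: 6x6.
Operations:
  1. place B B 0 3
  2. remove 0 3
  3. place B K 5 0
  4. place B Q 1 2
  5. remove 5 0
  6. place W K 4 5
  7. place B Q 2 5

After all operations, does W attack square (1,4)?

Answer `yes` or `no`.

Op 1: place BB@(0,3)
Op 2: remove (0,3)
Op 3: place BK@(5,0)
Op 4: place BQ@(1,2)
Op 5: remove (5,0)
Op 6: place WK@(4,5)
Op 7: place BQ@(2,5)
Per-piece attacks for W:
  WK@(4,5): attacks (4,4) (5,5) (3,5) (5,4) (3,4)
W attacks (1,4): no

Answer: no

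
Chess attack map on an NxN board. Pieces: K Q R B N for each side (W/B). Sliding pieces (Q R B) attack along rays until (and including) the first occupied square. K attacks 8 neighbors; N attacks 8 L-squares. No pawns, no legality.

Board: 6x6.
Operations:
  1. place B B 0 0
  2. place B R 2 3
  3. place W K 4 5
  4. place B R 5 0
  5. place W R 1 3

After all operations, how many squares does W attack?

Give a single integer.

Op 1: place BB@(0,0)
Op 2: place BR@(2,3)
Op 3: place WK@(4,5)
Op 4: place BR@(5,0)
Op 5: place WR@(1,3)
Per-piece attacks for W:
  WR@(1,3): attacks (1,4) (1,5) (1,2) (1,1) (1,0) (2,3) (0,3) [ray(1,0) blocked at (2,3)]
  WK@(4,5): attacks (4,4) (5,5) (3,5) (5,4) (3,4)
Union (12 distinct): (0,3) (1,0) (1,1) (1,2) (1,4) (1,5) (2,3) (3,4) (3,5) (4,4) (5,4) (5,5)

Answer: 12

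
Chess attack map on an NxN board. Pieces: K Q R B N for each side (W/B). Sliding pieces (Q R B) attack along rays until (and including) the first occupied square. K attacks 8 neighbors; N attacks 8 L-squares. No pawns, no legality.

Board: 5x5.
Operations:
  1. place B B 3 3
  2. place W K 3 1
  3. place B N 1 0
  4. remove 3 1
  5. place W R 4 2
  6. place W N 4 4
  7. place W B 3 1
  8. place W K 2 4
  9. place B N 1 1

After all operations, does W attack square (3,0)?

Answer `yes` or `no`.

Op 1: place BB@(3,3)
Op 2: place WK@(3,1)
Op 3: place BN@(1,0)
Op 4: remove (3,1)
Op 5: place WR@(4,2)
Op 6: place WN@(4,4)
Op 7: place WB@(3,1)
Op 8: place WK@(2,4)
Op 9: place BN@(1,1)
Per-piece attacks for W:
  WK@(2,4): attacks (2,3) (3,4) (1,4) (3,3) (1,3)
  WB@(3,1): attacks (4,2) (4,0) (2,2) (1,3) (0,4) (2,0) [ray(1,1) blocked at (4,2)]
  WR@(4,2): attacks (4,3) (4,4) (4,1) (4,0) (3,2) (2,2) (1,2) (0,2) [ray(0,1) blocked at (4,4)]
  WN@(4,4): attacks (3,2) (2,3)
W attacks (3,0): no

Answer: no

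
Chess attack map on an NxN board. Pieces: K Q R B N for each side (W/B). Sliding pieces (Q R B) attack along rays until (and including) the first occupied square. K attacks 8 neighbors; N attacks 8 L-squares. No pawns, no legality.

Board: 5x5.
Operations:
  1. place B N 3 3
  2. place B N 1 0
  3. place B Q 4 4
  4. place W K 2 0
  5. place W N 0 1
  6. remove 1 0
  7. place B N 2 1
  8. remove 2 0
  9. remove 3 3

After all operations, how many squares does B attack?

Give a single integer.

Answer: 14

Derivation:
Op 1: place BN@(3,3)
Op 2: place BN@(1,0)
Op 3: place BQ@(4,4)
Op 4: place WK@(2,0)
Op 5: place WN@(0,1)
Op 6: remove (1,0)
Op 7: place BN@(2,1)
Op 8: remove (2,0)
Op 9: remove (3,3)
Per-piece attacks for B:
  BN@(2,1): attacks (3,3) (4,2) (1,3) (0,2) (4,0) (0,0)
  BQ@(4,4): attacks (4,3) (4,2) (4,1) (4,0) (3,4) (2,4) (1,4) (0,4) (3,3) (2,2) (1,1) (0,0)
Union (14 distinct): (0,0) (0,2) (0,4) (1,1) (1,3) (1,4) (2,2) (2,4) (3,3) (3,4) (4,0) (4,1) (4,2) (4,3)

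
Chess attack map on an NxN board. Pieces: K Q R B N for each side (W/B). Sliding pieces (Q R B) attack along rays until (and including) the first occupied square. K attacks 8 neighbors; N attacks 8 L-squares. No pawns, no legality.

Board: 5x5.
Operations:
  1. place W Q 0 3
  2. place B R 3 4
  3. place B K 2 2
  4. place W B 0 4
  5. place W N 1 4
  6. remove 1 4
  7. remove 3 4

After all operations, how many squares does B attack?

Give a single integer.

Answer: 8

Derivation:
Op 1: place WQ@(0,3)
Op 2: place BR@(3,4)
Op 3: place BK@(2,2)
Op 4: place WB@(0,4)
Op 5: place WN@(1,4)
Op 6: remove (1,4)
Op 7: remove (3,4)
Per-piece attacks for B:
  BK@(2,2): attacks (2,3) (2,1) (3,2) (1,2) (3,3) (3,1) (1,3) (1,1)
Union (8 distinct): (1,1) (1,2) (1,3) (2,1) (2,3) (3,1) (3,2) (3,3)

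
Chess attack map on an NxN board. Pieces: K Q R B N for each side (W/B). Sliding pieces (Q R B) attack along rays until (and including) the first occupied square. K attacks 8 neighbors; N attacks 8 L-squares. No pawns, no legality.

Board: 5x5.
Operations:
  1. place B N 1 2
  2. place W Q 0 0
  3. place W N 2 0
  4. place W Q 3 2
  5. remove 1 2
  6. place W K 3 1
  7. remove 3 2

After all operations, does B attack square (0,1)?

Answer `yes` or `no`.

Answer: no

Derivation:
Op 1: place BN@(1,2)
Op 2: place WQ@(0,0)
Op 3: place WN@(2,0)
Op 4: place WQ@(3,2)
Op 5: remove (1,2)
Op 6: place WK@(3,1)
Op 7: remove (3,2)
Per-piece attacks for B:
B attacks (0,1): no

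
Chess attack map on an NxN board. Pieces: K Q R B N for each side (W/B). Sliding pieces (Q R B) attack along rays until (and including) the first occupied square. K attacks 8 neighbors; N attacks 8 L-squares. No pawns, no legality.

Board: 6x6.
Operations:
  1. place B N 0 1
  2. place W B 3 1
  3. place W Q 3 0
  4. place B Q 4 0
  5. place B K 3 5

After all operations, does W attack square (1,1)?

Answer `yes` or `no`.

Answer: no

Derivation:
Op 1: place BN@(0,1)
Op 2: place WB@(3,1)
Op 3: place WQ@(3,0)
Op 4: place BQ@(4,0)
Op 5: place BK@(3,5)
Per-piece attacks for W:
  WQ@(3,0): attacks (3,1) (4,0) (2,0) (1,0) (0,0) (4,1) (5,2) (2,1) (1,2) (0,3) [ray(0,1) blocked at (3,1); ray(1,0) blocked at (4,0)]
  WB@(3,1): attacks (4,2) (5,3) (4,0) (2,2) (1,3) (0,4) (2,0) [ray(1,-1) blocked at (4,0)]
W attacks (1,1): no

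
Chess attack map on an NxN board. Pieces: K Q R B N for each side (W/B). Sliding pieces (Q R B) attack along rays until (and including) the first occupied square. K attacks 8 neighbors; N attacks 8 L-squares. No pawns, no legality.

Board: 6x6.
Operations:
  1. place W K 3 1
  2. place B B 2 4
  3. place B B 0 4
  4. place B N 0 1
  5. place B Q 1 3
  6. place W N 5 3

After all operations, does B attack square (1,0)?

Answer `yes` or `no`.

Answer: yes

Derivation:
Op 1: place WK@(3,1)
Op 2: place BB@(2,4)
Op 3: place BB@(0,4)
Op 4: place BN@(0,1)
Op 5: place BQ@(1,3)
Op 6: place WN@(5,3)
Per-piece attacks for B:
  BN@(0,1): attacks (1,3) (2,2) (2,0)
  BB@(0,4): attacks (1,5) (1,3) [ray(1,-1) blocked at (1,3)]
  BQ@(1,3): attacks (1,4) (1,5) (1,2) (1,1) (1,0) (2,3) (3,3) (4,3) (5,3) (0,3) (2,4) (2,2) (3,1) (0,4) (0,2) [ray(1,0) blocked at (5,3); ray(1,1) blocked at (2,4); ray(1,-1) blocked at (3,1); ray(-1,1) blocked at (0,4)]
  BB@(2,4): attacks (3,5) (3,3) (4,2) (5,1) (1,5) (1,3) [ray(-1,-1) blocked at (1,3)]
B attacks (1,0): yes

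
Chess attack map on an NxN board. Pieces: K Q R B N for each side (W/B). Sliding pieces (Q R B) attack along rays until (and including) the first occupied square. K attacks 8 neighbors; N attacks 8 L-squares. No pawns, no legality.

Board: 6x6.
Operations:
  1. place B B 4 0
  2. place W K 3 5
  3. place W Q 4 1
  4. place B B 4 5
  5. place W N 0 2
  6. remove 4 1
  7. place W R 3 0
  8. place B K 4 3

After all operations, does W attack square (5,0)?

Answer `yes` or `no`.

Op 1: place BB@(4,0)
Op 2: place WK@(3,5)
Op 3: place WQ@(4,1)
Op 4: place BB@(4,5)
Op 5: place WN@(0,2)
Op 6: remove (4,1)
Op 7: place WR@(3,0)
Op 8: place BK@(4,3)
Per-piece attacks for W:
  WN@(0,2): attacks (1,4) (2,3) (1,0) (2,1)
  WR@(3,0): attacks (3,1) (3,2) (3,3) (3,4) (3,5) (4,0) (2,0) (1,0) (0,0) [ray(0,1) blocked at (3,5); ray(1,0) blocked at (4,0)]
  WK@(3,5): attacks (3,4) (4,5) (2,5) (4,4) (2,4)
W attacks (5,0): no

Answer: no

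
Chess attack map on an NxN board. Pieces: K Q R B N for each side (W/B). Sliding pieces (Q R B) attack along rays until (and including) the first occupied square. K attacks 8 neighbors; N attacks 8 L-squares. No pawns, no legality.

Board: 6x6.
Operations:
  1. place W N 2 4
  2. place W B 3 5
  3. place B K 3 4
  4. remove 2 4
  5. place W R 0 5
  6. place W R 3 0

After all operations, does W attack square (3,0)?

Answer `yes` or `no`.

Answer: no

Derivation:
Op 1: place WN@(2,4)
Op 2: place WB@(3,5)
Op 3: place BK@(3,4)
Op 4: remove (2,4)
Op 5: place WR@(0,5)
Op 6: place WR@(3,0)
Per-piece attacks for W:
  WR@(0,5): attacks (0,4) (0,3) (0,2) (0,1) (0,0) (1,5) (2,5) (3,5) [ray(1,0) blocked at (3,5)]
  WR@(3,0): attacks (3,1) (3,2) (3,3) (3,4) (4,0) (5,0) (2,0) (1,0) (0,0) [ray(0,1) blocked at (3,4)]
  WB@(3,5): attacks (4,4) (5,3) (2,4) (1,3) (0,2)
W attacks (3,0): no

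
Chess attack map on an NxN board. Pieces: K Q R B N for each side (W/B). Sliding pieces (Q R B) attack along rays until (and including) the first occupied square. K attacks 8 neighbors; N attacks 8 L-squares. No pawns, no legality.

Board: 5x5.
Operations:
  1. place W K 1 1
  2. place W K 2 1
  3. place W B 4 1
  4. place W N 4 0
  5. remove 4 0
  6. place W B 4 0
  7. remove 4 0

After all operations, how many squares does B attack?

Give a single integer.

Answer: 0

Derivation:
Op 1: place WK@(1,1)
Op 2: place WK@(2,1)
Op 3: place WB@(4,1)
Op 4: place WN@(4,0)
Op 5: remove (4,0)
Op 6: place WB@(4,0)
Op 7: remove (4,0)
Per-piece attacks for B:
Union (0 distinct): (none)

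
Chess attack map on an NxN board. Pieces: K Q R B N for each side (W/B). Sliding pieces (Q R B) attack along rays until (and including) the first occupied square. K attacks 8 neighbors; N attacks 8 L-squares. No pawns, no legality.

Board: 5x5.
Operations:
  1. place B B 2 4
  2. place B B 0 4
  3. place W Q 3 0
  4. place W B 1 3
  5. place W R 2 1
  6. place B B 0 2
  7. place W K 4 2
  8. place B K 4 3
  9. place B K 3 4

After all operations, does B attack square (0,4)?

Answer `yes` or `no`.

Op 1: place BB@(2,4)
Op 2: place BB@(0,4)
Op 3: place WQ@(3,0)
Op 4: place WB@(1,3)
Op 5: place WR@(2,1)
Op 6: place BB@(0,2)
Op 7: place WK@(4,2)
Op 8: place BK@(4,3)
Op 9: place BK@(3,4)
Per-piece attacks for B:
  BB@(0,2): attacks (1,3) (1,1) (2,0) [ray(1,1) blocked at (1,3)]
  BB@(0,4): attacks (1,3) [ray(1,-1) blocked at (1,3)]
  BB@(2,4): attacks (3,3) (4,2) (1,3) [ray(1,-1) blocked at (4,2); ray(-1,-1) blocked at (1,3)]
  BK@(3,4): attacks (3,3) (4,4) (2,4) (4,3) (2,3)
  BK@(4,3): attacks (4,4) (4,2) (3,3) (3,4) (3,2)
B attacks (0,4): no

Answer: no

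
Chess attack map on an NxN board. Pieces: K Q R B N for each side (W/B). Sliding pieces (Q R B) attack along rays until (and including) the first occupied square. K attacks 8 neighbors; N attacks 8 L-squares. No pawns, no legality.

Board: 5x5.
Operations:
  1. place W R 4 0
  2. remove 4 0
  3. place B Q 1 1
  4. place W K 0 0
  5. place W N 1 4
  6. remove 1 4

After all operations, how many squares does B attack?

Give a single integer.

Answer: 14

Derivation:
Op 1: place WR@(4,0)
Op 2: remove (4,0)
Op 3: place BQ@(1,1)
Op 4: place WK@(0,0)
Op 5: place WN@(1,4)
Op 6: remove (1,4)
Per-piece attacks for B:
  BQ@(1,1): attacks (1,2) (1,3) (1,4) (1,0) (2,1) (3,1) (4,1) (0,1) (2,2) (3,3) (4,4) (2,0) (0,2) (0,0) [ray(-1,-1) blocked at (0,0)]
Union (14 distinct): (0,0) (0,1) (0,2) (1,0) (1,2) (1,3) (1,4) (2,0) (2,1) (2,2) (3,1) (3,3) (4,1) (4,4)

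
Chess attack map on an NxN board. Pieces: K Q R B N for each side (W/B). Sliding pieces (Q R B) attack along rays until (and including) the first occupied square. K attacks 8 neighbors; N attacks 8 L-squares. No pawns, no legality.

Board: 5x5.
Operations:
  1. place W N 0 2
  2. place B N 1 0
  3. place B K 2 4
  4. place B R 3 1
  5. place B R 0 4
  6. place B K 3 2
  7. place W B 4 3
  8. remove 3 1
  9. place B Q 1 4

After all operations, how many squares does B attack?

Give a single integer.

Answer: 19

Derivation:
Op 1: place WN@(0,2)
Op 2: place BN@(1,0)
Op 3: place BK@(2,4)
Op 4: place BR@(3,1)
Op 5: place BR@(0,4)
Op 6: place BK@(3,2)
Op 7: place WB@(4,3)
Op 8: remove (3,1)
Op 9: place BQ@(1,4)
Per-piece attacks for B:
  BR@(0,4): attacks (0,3) (0,2) (1,4) [ray(0,-1) blocked at (0,2); ray(1,0) blocked at (1,4)]
  BN@(1,0): attacks (2,2) (3,1) (0,2)
  BQ@(1,4): attacks (1,3) (1,2) (1,1) (1,0) (2,4) (0,4) (2,3) (3,2) (0,3) [ray(0,-1) blocked at (1,0); ray(1,0) blocked at (2,4); ray(-1,0) blocked at (0,4); ray(1,-1) blocked at (3,2)]
  BK@(2,4): attacks (2,3) (3,4) (1,4) (3,3) (1,3)
  BK@(3,2): attacks (3,3) (3,1) (4,2) (2,2) (4,3) (4,1) (2,3) (2,1)
Union (19 distinct): (0,2) (0,3) (0,4) (1,0) (1,1) (1,2) (1,3) (1,4) (2,1) (2,2) (2,3) (2,4) (3,1) (3,2) (3,3) (3,4) (4,1) (4,2) (4,3)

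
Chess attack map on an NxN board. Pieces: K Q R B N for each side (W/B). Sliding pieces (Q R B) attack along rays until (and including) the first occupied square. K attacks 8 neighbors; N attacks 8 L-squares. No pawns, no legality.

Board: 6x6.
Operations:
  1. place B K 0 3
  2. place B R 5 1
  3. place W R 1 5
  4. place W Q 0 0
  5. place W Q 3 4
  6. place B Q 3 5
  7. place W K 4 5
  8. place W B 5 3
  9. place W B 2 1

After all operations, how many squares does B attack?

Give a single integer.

Answer: 17

Derivation:
Op 1: place BK@(0,3)
Op 2: place BR@(5,1)
Op 3: place WR@(1,5)
Op 4: place WQ@(0,0)
Op 5: place WQ@(3,4)
Op 6: place BQ@(3,5)
Op 7: place WK@(4,5)
Op 8: place WB@(5,3)
Op 9: place WB@(2,1)
Per-piece attacks for B:
  BK@(0,3): attacks (0,4) (0,2) (1,3) (1,4) (1,2)
  BQ@(3,5): attacks (3,4) (4,5) (2,5) (1,5) (4,4) (5,3) (2,4) (1,3) (0,2) [ray(0,-1) blocked at (3,4); ray(1,0) blocked at (4,5); ray(-1,0) blocked at (1,5); ray(1,-1) blocked at (5,3)]
  BR@(5,1): attacks (5,2) (5,3) (5,0) (4,1) (3,1) (2,1) [ray(0,1) blocked at (5,3); ray(-1,0) blocked at (2,1)]
Union (17 distinct): (0,2) (0,4) (1,2) (1,3) (1,4) (1,5) (2,1) (2,4) (2,5) (3,1) (3,4) (4,1) (4,4) (4,5) (5,0) (5,2) (5,3)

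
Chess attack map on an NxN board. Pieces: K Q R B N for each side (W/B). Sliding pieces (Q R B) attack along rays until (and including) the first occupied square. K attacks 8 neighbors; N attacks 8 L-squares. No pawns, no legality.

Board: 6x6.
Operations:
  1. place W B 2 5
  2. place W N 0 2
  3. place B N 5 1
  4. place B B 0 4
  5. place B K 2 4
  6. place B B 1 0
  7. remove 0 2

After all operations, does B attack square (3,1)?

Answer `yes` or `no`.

Op 1: place WB@(2,5)
Op 2: place WN@(0,2)
Op 3: place BN@(5,1)
Op 4: place BB@(0,4)
Op 5: place BK@(2,4)
Op 6: place BB@(1,0)
Op 7: remove (0,2)
Per-piece attacks for B:
  BB@(0,4): attacks (1,5) (1,3) (2,2) (3,1) (4,0)
  BB@(1,0): attacks (2,1) (3,2) (4,3) (5,4) (0,1)
  BK@(2,4): attacks (2,5) (2,3) (3,4) (1,4) (3,5) (3,3) (1,5) (1,3)
  BN@(5,1): attacks (4,3) (3,2) (3,0)
B attacks (3,1): yes

Answer: yes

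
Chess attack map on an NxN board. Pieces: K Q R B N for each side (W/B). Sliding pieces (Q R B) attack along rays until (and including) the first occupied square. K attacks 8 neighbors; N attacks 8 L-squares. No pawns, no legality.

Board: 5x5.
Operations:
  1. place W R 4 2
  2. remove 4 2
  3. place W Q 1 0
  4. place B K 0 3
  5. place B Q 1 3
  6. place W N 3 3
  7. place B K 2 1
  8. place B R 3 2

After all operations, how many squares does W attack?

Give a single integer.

Answer: 11

Derivation:
Op 1: place WR@(4,2)
Op 2: remove (4,2)
Op 3: place WQ@(1,0)
Op 4: place BK@(0,3)
Op 5: place BQ@(1,3)
Op 6: place WN@(3,3)
Op 7: place BK@(2,1)
Op 8: place BR@(3,2)
Per-piece attacks for W:
  WQ@(1,0): attacks (1,1) (1,2) (1,3) (2,0) (3,0) (4,0) (0,0) (2,1) (0,1) [ray(0,1) blocked at (1,3); ray(1,1) blocked at (2,1)]
  WN@(3,3): attacks (1,4) (4,1) (2,1) (1,2)
Union (11 distinct): (0,0) (0,1) (1,1) (1,2) (1,3) (1,4) (2,0) (2,1) (3,0) (4,0) (4,1)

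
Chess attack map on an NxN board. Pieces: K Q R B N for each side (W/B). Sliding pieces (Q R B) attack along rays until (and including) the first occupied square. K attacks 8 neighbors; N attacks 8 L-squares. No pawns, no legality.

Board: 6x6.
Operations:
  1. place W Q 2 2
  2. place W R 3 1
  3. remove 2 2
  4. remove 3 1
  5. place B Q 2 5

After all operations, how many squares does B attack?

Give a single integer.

Answer: 15

Derivation:
Op 1: place WQ@(2,2)
Op 2: place WR@(3,1)
Op 3: remove (2,2)
Op 4: remove (3,1)
Op 5: place BQ@(2,5)
Per-piece attacks for B:
  BQ@(2,5): attacks (2,4) (2,3) (2,2) (2,1) (2,0) (3,5) (4,5) (5,5) (1,5) (0,5) (3,4) (4,3) (5,2) (1,4) (0,3)
Union (15 distinct): (0,3) (0,5) (1,4) (1,5) (2,0) (2,1) (2,2) (2,3) (2,4) (3,4) (3,5) (4,3) (4,5) (5,2) (5,5)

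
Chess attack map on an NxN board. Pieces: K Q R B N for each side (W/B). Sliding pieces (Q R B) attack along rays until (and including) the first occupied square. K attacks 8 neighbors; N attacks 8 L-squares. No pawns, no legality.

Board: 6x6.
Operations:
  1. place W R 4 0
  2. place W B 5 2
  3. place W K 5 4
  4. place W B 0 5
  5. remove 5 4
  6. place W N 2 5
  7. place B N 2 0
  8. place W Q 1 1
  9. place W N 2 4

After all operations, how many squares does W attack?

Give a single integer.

Answer: 29

Derivation:
Op 1: place WR@(4,0)
Op 2: place WB@(5,2)
Op 3: place WK@(5,4)
Op 4: place WB@(0,5)
Op 5: remove (5,4)
Op 6: place WN@(2,5)
Op 7: place BN@(2,0)
Op 8: place WQ@(1,1)
Op 9: place WN@(2,4)
Per-piece attacks for W:
  WB@(0,5): attacks (1,4) (2,3) (3,2) (4,1) (5,0)
  WQ@(1,1): attacks (1,2) (1,3) (1,4) (1,5) (1,0) (2,1) (3,1) (4,1) (5,1) (0,1) (2,2) (3,3) (4,4) (5,5) (2,0) (0,2) (0,0) [ray(1,-1) blocked at (2,0)]
  WN@(2,4): attacks (4,5) (0,5) (3,2) (4,3) (1,2) (0,3)
  WN@(2,5): attacks (3,3) (4,4) (1,3) (0,4)
  WR@(4,0): attacks (4,1) (4,2) (4,3) (4,4) (4,5) (5,0) (3,0) (2,0) [ray(-1,0) blocked at (2,0)]
  WB@(5,2): attacks (4,3) (3,4) (2,5) (4,1) (3,0) [ray(-1,1) blocked at (2,5)]
Union (29 distinct): (0,0) (0,1) (0,2) (0,3) (0,4) (0,5) (1,0) (1,2) (1,3) (1,4) (1,5) (2,0) (2,1) (2,2) (2,3) (2,5) (3,0) (3,1) (3,2) (3,3) (3,4) (4,1) (4,2) (4,3) (4,4) (4,5) (5,0) (5,1) (5,5)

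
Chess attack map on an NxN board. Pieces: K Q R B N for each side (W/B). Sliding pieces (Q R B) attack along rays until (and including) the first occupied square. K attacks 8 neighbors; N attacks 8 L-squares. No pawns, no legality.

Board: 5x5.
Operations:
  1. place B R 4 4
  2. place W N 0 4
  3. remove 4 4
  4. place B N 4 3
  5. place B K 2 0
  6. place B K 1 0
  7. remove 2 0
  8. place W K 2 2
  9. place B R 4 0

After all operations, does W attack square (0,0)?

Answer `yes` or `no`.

Answer: no

Derivation:
Op 1: place BR@(4,4)
Op 2: place WN@(0,4)
Op 3: remove (4,4)
Op 4: place BN@(4,3)
Op 5: place BK@(2,0)
Op 6: place BK@(1,0)
Op 7: remove (2,0)
Op 8: place WK@(2,2)
Op 9: place BR@(4,0)
Per-piece attacks for W:
  WN@(0,4): attacks (1,2) (2,3)
  WK@(2,2): attacks (2,3) (2,1) (3,2) (1,2) (3,3) (3,1) (1,3) (1,1)
W attacks (0,0): no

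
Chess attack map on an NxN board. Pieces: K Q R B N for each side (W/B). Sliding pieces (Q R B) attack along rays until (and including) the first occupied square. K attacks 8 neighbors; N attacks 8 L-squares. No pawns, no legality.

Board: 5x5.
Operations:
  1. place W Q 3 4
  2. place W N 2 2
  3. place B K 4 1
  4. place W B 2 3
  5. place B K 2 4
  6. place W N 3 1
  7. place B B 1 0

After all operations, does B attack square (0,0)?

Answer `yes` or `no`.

Op 1: place WQ@(3,4)
Op 2: place WN@(2,2)
Op 3: place BK@(4,1)
Op 4: place WB@(2,3)
Op 5: place BK@(2,4)
Op 6: place WN@(3,1)
Op 7: place BB@(1,0)
Per-piece attacks for B:
  BB@(1,0): attacks (2,1) (3,2) (4,3) (0,1)
  BK@(2,4): attacks (2,3) (3,4) (1,4) (3,3) (1,3)
  BK@(4,1): attacks (4,2) (4,0) (3,1) (3,2) (3,0)
B attacks (0,0): no

Answer: no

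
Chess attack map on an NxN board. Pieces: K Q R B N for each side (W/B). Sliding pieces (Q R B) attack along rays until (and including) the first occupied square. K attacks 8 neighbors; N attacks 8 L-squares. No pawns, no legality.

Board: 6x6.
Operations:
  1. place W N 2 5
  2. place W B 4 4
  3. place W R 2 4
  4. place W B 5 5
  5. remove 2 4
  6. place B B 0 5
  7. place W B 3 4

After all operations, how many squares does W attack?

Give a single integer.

Answer: 17

Derivation:
Op 1: place WN@(2,5)
Op 2: place WB@(4,4)
Op 3: place WR@(2,4)
Op 4: place WB@(5,5)
Op 5: remove (2,4)
Op 6: place BB@(0,5)
Op 7: place WB@(3,4)
Per-piece attacks for W:
  WN@(2,5): attacks (3,3) (4,4) (1,3) (0,4)
  WB@(3,4): attacks (4,5) (4,3) (5,2) (2,5) (2,3) (1,2) (0,1) [ray(-1,1) blocked at (2,5)]
  WB@(4,4): attacks (5,5) (5,3) (3,5) (3,3) (2,2) (1,1) (0,0) [ray(1,1) blocked at (5,5)]
  WB@(5,5): attacks (4,4) [ray(-1,-1) blocked at (4,4)]
Union (17 distinct): (0,0) (0,1) (0,4) (1,1) (1,2) (1,3) (2,2) (2,3) (2,5) (3,3) (3,5) (4,3) (4,4) (4,5) (5,2) (5,3) (5,5)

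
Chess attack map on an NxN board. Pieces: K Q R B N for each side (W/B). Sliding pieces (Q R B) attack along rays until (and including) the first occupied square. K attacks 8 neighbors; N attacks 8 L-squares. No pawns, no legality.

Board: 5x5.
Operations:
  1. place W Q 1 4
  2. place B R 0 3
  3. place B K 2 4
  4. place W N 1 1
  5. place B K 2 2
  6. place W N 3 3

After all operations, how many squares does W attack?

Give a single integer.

Answer: 12

Derivation:
Op 1: place WQ@(1,4)
Op 2: place BR@(0,3)
Op 3: place BK@(2,4)
Op 4: place WN@(1,1)
Op 5: place BK@(2,2)
Op 6: place WN@(3,3)
Per-piece attacks for W:
  WN@(1,1): attacks (2,3) (3,2) (0,3) (3,0)
  WQ@(1,4): attacks (1,3) (1,2) (1,1) (2,4) (0,4) (2,3) (3,2) (4,1) (0,3) [ray(0,-1) blocked at (1,1); ray(1,0) blocked at (2,4); ray(-1,-1) blocked at (0,3)]
  WN@(3,3): attacks (1,4) (4,1) (2,1) (1,2)
Union (12 distinct): (0,3) (0,4) (1,1) (1,2) (1,3) (1,4) (2,1) (2,3) (2,4) (3,0) (3,2) (4,1)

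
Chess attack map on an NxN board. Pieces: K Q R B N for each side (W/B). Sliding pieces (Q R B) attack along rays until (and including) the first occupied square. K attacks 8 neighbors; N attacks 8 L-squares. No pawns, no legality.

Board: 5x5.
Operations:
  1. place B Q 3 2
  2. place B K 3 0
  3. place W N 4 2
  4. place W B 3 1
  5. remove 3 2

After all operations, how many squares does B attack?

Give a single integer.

Op 1: place BQ@(3,2)
Op 2: place BK@(3,0)
Op 3: place WN@(4,2)
Op 4: place WB@(3,1)
Op 5: remove (3,2)
Per-piece attacks for B:
  BK@(3,0): attacks (3,1) (4,0) (2,0) (4,1) (2,1)
Union (5 distinct): (2,0) (2,1) (3,1) (4,0) (4,1)

Answer: 5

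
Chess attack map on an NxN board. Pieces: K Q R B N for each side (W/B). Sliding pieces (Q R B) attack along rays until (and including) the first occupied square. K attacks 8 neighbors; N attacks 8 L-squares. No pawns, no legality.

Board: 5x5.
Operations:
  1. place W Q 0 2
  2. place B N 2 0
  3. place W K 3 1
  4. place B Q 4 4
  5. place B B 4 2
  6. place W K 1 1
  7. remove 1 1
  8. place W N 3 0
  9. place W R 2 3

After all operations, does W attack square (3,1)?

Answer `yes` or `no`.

Answer: no

Derivation:
Op 1: place WQ@(0,2)
Op 2: place BN@(2,0)
Op 3: place WK@(3,1)
Op 4: place BQ@(4,4)
Op 5: place BB@(4,2)
Op 6: place WK@(1,1)
Op 7: remove (1,1)
Op 8: place WN@(3,0)
Op 9: place WR@(2,3)
Per-piece attacks for W:
  WQ@(0,2): attacks (0,3) (0,4) (0,1) (0,0) (1,2) (2,2) (3,2) (4,2) (1,3) (2,4) (1,1) (2,0) [ray(1,0) blocked at (4,2); ray(1,-1) blocked at (2,0)]
  WR@(2,3): attacks (2,4) (2,2) (2,1) (2,0) (3,3) (4,3) (1,3) (0,3) [ray(0,-1) blocked at (2,0)]
  WN@(3,0): attacks (4,2) (2,2) (1,1)
  WK@(3,1): attacks (3,2) (3,0) (4,1) (2,1) (4,2) (4,0) (2,2) (2,0)
W attacks (3,1): no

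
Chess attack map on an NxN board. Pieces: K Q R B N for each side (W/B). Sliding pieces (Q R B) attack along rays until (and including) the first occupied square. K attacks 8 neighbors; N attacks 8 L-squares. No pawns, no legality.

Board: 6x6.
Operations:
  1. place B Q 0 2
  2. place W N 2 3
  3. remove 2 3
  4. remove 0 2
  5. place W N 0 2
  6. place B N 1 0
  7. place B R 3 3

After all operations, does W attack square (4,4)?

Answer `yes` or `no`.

Answer: no

Derivation:
Op 1: place BQ@(0,2)
Op 2: place WN@(2,3)
Op 3: remove (2,3)
Op 4: remove (0,2)
Op 5: place WN@(0,2)
Op 6: place BN@(1,0)
Op 7: place BR@(3,3)
Per-piece attacks for W:
  WN@(0,2): attacks (1,4) (2,3) (1,0) (2,1)
W attacks (4,4): no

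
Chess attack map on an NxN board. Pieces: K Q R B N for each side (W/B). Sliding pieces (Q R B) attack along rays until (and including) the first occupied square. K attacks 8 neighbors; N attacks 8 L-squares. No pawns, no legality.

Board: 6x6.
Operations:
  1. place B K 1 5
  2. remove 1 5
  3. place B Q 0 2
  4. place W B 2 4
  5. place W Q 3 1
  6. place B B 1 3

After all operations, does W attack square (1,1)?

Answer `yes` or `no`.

Op 1: place BK@(1,5)
Op 2: remove (1,5)
Op 3: place BQ@(0,2)
Op 4: place WB@(2,4)
Op 5: place WQ@(3,1)
Op 6: place BB@(1,3)
Per-piece attacks for W:
  WB@(2,4): attacks (3,5) (3,3) (4,2) (5,1) (1,5) (1,3) [ray(-1,-1) blocked at (1,3)]
  WQ@(3,1): attacks (3,2) (3,3) (3,4) (3,5) (3,0) (4,1) (5,1) (2,1) (1,1) (0,1) (4,2) (5,3) (4,0) (2,2) (1,3) (2,0) [ray(-1,1) blocked at (1,3)]
W attacks (1,1): yes

Answer: yes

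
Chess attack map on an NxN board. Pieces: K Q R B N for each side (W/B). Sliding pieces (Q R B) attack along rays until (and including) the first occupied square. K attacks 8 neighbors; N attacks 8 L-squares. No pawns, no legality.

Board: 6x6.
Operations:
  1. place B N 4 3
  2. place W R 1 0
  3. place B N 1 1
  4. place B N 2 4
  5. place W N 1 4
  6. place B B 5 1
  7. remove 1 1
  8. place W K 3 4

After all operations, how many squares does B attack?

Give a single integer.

Answer: 15

Derivation:
Op 1: place BN@(4,3)
Op 2: place WR@(1,0)
Op 3: place BN@(1,1)
Op 4: place BN@(2,4)
Op 5: place WN@(1,4)
Op 6: place BB@(5,1)
Op 7: remove (1,1)
Op 8: place WK@(3,4)
Per-piece attacks for B:
  BN@(2,4): attacks (4,5) (0,5) (3,2) (4,3) (1,2) (0,3)
  BN@(4,3): attacks (5,5) (3,5) (2,4) (5,1) (3,1) (2,2)
  BB@(5,1): attacks (4,2) (3,3) (2,4) (4,0) [ray(-1,1) blocked at (2,4)]
Union (15 distinct): (0,3) (0,5) (1,2) (2,2) (2,4) (3,1) (3,2) (3,3) (3,5) (4,0) (4,2) (4,3) (4,5) (5,1) (5,5)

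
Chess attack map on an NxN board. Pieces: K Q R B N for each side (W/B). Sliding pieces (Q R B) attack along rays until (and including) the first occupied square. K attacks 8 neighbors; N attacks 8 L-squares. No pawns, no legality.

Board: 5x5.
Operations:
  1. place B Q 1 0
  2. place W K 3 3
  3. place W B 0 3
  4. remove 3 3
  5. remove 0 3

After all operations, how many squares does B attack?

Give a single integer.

Answer: 12

Derivation:
Op 1: place BQ@(1,0)
Op 2: place WK@(3,3)
Op 3: place WB@(0,3)
Op 4: remove (3,3)
Op 5: remove (0,3)
Per-piece attacks for B:
  BQ@(1,0): attacks (1,1) (1,2) (1,3) (1,4) (2,0) (3,0) (4,0) (0,0) (2,1) (3,2) (4,3) (0,1)
Union (12 distinct): (0,0) (0,1) (1,1) (1,2) (1,3) (1,4) (2,0) (2,1) (3,0) (3,2) (4,0) (4,3)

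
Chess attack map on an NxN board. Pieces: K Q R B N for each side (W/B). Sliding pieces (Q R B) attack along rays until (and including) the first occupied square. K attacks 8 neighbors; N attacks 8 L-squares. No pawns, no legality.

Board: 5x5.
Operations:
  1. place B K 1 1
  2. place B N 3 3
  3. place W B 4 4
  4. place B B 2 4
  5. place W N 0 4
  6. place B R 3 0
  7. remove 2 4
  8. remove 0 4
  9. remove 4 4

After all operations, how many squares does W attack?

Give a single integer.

Op 1: place BK@(1,1)
Op 2: place BN@(3,3)
Op 3: place WB@(4,4)
Op 4: place BB@(2,4)
Op 5: place WN@(0,4)
Op 6: place BR@(3,0)
Op 7: remove (2,4)
Op 8: remove (0,4)
Op 9: remove (4,4)
Per-piece attacks for W:
Union (0 distinct): (none)

Answer: 0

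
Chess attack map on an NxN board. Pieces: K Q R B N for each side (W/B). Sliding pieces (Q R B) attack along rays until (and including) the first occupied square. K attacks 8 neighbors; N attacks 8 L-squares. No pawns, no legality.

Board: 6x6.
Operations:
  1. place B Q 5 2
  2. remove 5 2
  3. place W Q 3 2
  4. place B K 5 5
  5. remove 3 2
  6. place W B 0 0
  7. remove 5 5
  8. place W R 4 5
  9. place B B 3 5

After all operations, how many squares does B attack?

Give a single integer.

Answer: 5

Derivation:
Op 1: place BQ@(5,2)
Op 2: remove (5,2)
Op 3: place WQ@(3,2)
Op 4: place BK@(5,5)
Op 5: remove (3,2)
Op 6: place WB@(0,0)
Op 7: remove (5,5)
Op 8: place WR@(4,5)
Op 9: place BB@(3,5)
Per-piece attacks for B:
  BB@(3,5): attacks (4,4) (5,3) (2,4) (1,3) (0,2)
Union (5 distinct): (0,2) (1,3) (2,4) (4,4) (5,3)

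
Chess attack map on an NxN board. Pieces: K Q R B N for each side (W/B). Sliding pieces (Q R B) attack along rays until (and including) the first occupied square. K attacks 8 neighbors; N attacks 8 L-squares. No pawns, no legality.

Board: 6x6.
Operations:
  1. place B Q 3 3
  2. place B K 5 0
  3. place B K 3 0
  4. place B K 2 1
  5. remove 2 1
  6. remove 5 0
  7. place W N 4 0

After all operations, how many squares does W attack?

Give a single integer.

Answer: 3

Derivation:
Op 1: place BQ@(3,3)
Op 2: place BK@(5,0)
Op 3: place BK@(3,0)
Op 4: place BK@(2,1)
Op 5: remove (2,1)
Op 6: remove (5,0)
Op 7: place WN@(4,0)
Per-piece attacks for W:
  WN@(4,0): attacks (5,2) (3,2) (2,1)
Union (3 distinct): (2,1) (3,2) (5,2)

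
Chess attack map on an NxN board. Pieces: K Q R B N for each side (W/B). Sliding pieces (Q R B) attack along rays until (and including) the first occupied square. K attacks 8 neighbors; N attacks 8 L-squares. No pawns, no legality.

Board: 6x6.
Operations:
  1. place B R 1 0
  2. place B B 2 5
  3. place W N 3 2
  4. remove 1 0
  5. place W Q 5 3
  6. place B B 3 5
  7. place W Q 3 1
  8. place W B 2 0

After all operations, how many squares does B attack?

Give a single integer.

Op 1: place BR@(1,0)
Op 2: place BB@(2,5)
Op 3: place WN@(3,2)
Op 4: remove (1,0)
Op 5: place WQ@(5,3)
Op 6: place BB@(3,5)
Op 7: place WQ@(3,1)
Op 8: place WB@(2,0)
Per-piece attacks for B:
  BB@(2,5): attacks (3,4) (4,3) (5,2) (1,4) (0,3)
  BB@(3,5): attacks (4,4) (5,3) (2,4) (1,3) (0,2) [ray(1,-1) blocked at (5,3)]
Union (10 distinct): (0,2) (0,3) (1,3) (1,4) (2,4) (3,4) (4,3) (4,4) (5,2) (5,3)

Answer: 10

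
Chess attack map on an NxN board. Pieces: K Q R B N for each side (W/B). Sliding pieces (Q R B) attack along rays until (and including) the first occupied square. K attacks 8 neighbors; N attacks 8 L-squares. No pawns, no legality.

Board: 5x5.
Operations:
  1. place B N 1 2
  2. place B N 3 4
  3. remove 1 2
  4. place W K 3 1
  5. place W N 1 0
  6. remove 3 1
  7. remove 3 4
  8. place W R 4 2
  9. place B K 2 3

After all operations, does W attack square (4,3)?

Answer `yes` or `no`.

Answer: yes

Derivation:
Op 1: place BN@(1,2)
Op 2: place BN@(3,4)
Op 3: remove (1,2)
Op 4: place WK@(3,1)
Op 5: place WN@(1,0)
Op 6: remove (3,1)
Op 7: remove (3,4)
Op 8: place WR@(4,2)
Op 9: place BK@(2,3)
Per-piece attacks for W:
  WN@(1,0): attacks (2,2) (3,1) (0,2)
  WR@(4,2): attacks (4,3) (4,4) (4,1) (4,0) (3,2) (2,2) (1,2) (0,2)
W attacks (4,3): yes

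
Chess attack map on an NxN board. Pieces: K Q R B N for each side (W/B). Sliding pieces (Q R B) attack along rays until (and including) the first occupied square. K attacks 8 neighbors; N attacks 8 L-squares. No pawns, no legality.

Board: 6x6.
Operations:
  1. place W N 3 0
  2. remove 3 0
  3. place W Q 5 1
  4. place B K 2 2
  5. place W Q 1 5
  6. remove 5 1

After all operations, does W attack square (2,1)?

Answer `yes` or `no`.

Op 1: place WN@(3,0)
Op 2: remove (3,0)
Op 3: place WQ@(5,1)
Op 4: place BK@(2,2)
Op 5: place WQ@(1,5)
Op 6: remove (5,1)
Per-piece attacks for W:
  WQ@(1,5): attacks (1,4) (1,3) (1,2) (1,1) (1,0) (2,5) (3,5) (4,5) (5,5) (0,5) (2,4) (3,3) (4,2) (5,1) (0,4)
W attacks (2,1): no

Answer: no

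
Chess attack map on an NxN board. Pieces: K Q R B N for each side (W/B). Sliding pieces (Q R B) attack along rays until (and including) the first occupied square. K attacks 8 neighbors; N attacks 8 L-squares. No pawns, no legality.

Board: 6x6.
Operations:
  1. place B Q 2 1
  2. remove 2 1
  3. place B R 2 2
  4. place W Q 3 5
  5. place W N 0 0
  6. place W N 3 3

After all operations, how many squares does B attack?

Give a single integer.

Answer: 10

Derivation:
Op 1: place BQ@(2,1)
Op 2: remove (2,1)
Op 3: place BR@(2,2)
Op 4: place WQ@(3,5)
Op 5: place WN@(0,0)
Op 6: place WN@(3,3)
Per-piece attacks for B:
  BR@(2,2): attacks (2,3) (2,4) (2,5) (2,1) (2,0) (3,2) (4,2) (5,2) (1,2) (0,2)
Union (10 distinct): (0,2) (1,2) (2,0) (2,1) (2,3) (2,4) (2,5) (3,2) (4,2) (5,2)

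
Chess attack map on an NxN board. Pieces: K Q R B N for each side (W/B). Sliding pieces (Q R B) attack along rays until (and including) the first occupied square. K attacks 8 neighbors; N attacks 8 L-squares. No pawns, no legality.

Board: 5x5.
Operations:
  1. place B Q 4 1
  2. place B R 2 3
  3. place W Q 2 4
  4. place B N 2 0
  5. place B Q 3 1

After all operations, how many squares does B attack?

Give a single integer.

Answer: 21

Derivation:
Op 1: place BQ@(4,1)
Op 2: place BR@(2,3)
Op 3: place WQ@(2,4)
Op 4: place BN@(2,0)
Op 5: place BQ@(3,1)
Per-piece attacks for B:
  BN@(2,0): attacks (3,2) (4,1) (1,2) (0,1)
  BR@(2,3): attacks (2,4) (2,2) (2,1) (2,0) (3,3) (4,3) (1,3) (0,3) [ray(0,1) blocked at (2,4); ray(0,-1) blocked at (2,0)]
  BQ@(3,1): attacks (3,2) (3,3) (3,4) (3,0) (4,1) (2,1) (1,1) (0,1) (4,2) (4,0) (2,2) (1,3) (0,4) (2,0) [ray(1,0) blocked at (4,1); ray(-1,-1) blocked at (2,0)]
  BQ@(4,1): attacks (4,2) (4,3) (4,4) (4,0) (3,1) (3,2) (2,3) (3,0) [ray(-1,0) blocked at (3,1); ray(-1,1) blocked at (2,3)]
Union (21 distinct): (0,1) (0,3) (0,4) (1,1) (1,2) (1,3) (2,0) (2,1) (2,2) (2,3) (2,4) (3,0) (3,1) (3,2) (3,3) (3,4) (4,0) (4,1) (4,2) (4,3) (4,4)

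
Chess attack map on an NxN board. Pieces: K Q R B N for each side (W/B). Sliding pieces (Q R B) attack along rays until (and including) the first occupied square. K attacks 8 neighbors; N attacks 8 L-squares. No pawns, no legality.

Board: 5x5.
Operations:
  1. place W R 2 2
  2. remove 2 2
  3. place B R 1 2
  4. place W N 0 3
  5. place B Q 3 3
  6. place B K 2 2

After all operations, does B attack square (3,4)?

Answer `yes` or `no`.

Answer: yes

Derivation:
Op 1: place WR@(2,2)
Op 2: remove (2,2)
Op 3: place BR@(1,2)
Op 4: place WN@(0,3)
Op 5: place BQ@(3,3)
Op 6: place BK@(2,2)
Per-piece attacks for B:
  BR@(1,2): attacks (1,3) (1,4) (1,1) (1,0) (2,2) (0,2) [ray(1,0) blocked at (2,2)]
  BK@(2,2): attacks (2,3) (2,1) (3,2) (1,2) (3,3) (3,1) (1,3) (1,1)
  BQ@(3,3): attacks (3,4) (3,2) (3,1) (3,0) (4,3) (2,3) (1,3) (0,3) (4,4) (4,2) (2,4) (2,2) [ray(-1,0) blocked at (0,3); ray(-1,-1) blocked at (2,2)]
B attacks (3,4): yes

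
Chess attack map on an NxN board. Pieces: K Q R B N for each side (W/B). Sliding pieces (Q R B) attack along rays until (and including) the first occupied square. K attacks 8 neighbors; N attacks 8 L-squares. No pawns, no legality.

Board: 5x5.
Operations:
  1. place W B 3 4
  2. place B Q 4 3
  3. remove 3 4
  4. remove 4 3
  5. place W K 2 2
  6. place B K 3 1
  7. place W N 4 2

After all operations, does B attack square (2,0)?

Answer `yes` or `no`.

Answer: yes

Derivation:
Op 1: place WB@(3,4)
Op 2: place BQ@(4,3)
Op 3: remove (3,4)
Op 4: remove (4,3)
Op 5: place WK@(2,2)
Op 6: place BK@(3,1)
Op 7: place WN@(4,2)
Per-piece attacks for B:
  BK@(3,1): attacks (3,2) (3,0) (4,1) (2,1) (4,2) (4,0) (2,2) (2,0)
B attacks (2,0): yes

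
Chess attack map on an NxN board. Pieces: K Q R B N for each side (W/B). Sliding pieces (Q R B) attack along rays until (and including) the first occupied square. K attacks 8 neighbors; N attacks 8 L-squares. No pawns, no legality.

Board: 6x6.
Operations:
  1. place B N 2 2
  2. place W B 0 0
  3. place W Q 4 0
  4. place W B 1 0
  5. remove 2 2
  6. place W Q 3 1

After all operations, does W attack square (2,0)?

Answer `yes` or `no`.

Answer: yes

Derivation:
Op 1: place BN@(2,2)
Op 2: place WB@(0,0)
Op 3: place WQ@(4,0)
Op 4: place WB@(1,0)
Op 5: remove (2,2)
Op 6: place WQ@(3,1)
Per-piece attacks for W:
  WB@(0,0): attacks (1,1) (2,2) (3,3) (4,4) (5,5)
  WB@(1,0): attacks (2,1) (3,2) (4,3) (5,4) (0,1)
  WQ@(3,1): attacks (3,2) (3,3) (3,4) (3,5) (3,0) (4,1) (5,1) (2,1) (1,1) (0,1) (4,2) (5,3) (4,0) (2,2) (1,3) (0,4) (2,0) [ray(1,-1) blocked at (4,0)]
  WQ@(4,0): attacks (4,1) (4,2) (4,3) (4,4) (4,5) (5,0) (3,0) (2,0) (1,0) (5,1) (3,1) [ray(-1,0) blocked at (1,0); ray(-1,1) blocked at (3,1)]
W attacks (2,0): yes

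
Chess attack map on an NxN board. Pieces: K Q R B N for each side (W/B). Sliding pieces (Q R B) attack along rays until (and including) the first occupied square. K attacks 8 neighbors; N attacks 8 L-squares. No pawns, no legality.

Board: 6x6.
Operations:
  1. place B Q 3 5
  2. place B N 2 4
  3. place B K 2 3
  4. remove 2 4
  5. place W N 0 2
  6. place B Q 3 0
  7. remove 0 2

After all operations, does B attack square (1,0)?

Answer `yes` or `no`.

Op 1: place BQ@(3,5)
Op 2: place BN@(2,4)
Op 3: place BK@(2,3)
Op 4: remove (2,4)
Op 5: place WN@(0,2)
Op 6: place BQ@(3,0)
Op 7: remove (0,2)
Per-piece attacks for B:
  BK@(2,3): attacks (2,4) (2,2) (3,3) (1,3) (3,4) (3,2) (1,4) (1,2)
  BQ@(3,0): attacks (3,1) (3,2) (3,3) (3,4) (3,5) (4,0) (5,0) (2,0) (1,0) (0,0) (4,1) (5,2) (2,1) (1,2) (0,3) [ray(0,1) blocked at (3,5)]
  BQ@(3,5): attacks (3,4) (3,3) (3,2) (3,1) (3,0) (4,5) (5,5) (2,5) (1,5) (0,5) (4,4) (5,3) (2,4) (1,3) (0,2) [ray(0,-1) blocked at (3,0)]
B attacks (1,0): yes

Answer: yes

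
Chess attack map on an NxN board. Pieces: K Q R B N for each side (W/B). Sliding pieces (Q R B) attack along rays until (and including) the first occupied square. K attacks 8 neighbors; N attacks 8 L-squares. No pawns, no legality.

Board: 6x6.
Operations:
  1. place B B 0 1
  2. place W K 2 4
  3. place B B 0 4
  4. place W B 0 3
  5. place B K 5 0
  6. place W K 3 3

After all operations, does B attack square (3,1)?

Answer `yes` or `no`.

Answer: yes

Derivation:
Op 1: place BB@(0,1)
Op 2: place WK@(2,4)
Op 3: place BB@(0,4)
Op 4: place WB@(0,3)
Op 5: place BK@(5,0)
Op 6: place WK@(3,3)
Per-piece attacks for B:
  BB@(0,1): attacks (1,2) (2,3) (3,4) (4,5) (1,0)
  BB@(0,4): attacks (1,5) (1,3) (2,2) (3,1) (4,0)
  BK@(5,0): attacks (5,1) (4,0) (4,1)
B attacks (3,1): yes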